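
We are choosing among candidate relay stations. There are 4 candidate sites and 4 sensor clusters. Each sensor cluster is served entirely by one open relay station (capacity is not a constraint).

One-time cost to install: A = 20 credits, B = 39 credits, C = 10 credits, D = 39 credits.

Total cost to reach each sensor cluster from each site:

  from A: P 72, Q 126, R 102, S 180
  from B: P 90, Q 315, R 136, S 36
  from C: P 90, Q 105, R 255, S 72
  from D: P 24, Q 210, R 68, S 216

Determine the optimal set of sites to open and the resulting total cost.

Open C and D; minimum total cost 318.

For any fixed open set, each sensor cluster goes to its cheapest open site; total = fixed + service.
{C, D}: P→D 24, Q→C 105, R→D 68, S→C 72. Service 269; fixed 49; total 318.
{B, C, D}: P→D 24, Q→C 105, R→D 68, S→B 36. Service 233; fixed 88; total 321.
{A, C, D}: P→D 24, Q→C 105, R→D 68, S→C 72. Service 269; fixed 69; total 338.
{A, B, C, D}: P→D 24, Q→C 105, R→D 68, S→B 36. Service 233; fixed 108; total 341.
No other subset beats 318.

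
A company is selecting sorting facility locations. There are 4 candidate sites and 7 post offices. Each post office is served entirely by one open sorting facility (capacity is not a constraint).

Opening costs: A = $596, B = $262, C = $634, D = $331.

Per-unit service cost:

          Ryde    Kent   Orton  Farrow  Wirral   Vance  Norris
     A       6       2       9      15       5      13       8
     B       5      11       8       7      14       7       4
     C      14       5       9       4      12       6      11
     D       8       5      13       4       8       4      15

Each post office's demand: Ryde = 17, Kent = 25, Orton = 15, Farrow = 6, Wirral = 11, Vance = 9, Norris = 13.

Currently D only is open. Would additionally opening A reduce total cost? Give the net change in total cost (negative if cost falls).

No — net change +303 (cost rises by 303).

Current service cost with {D}: 799.
Adding A: each post office re-picks its cheapest; new service cost 506, saving 293.
Extra fixed cost: 596. Net change = 596 − 293 = 303.
(Totals: 1130 → 1433.)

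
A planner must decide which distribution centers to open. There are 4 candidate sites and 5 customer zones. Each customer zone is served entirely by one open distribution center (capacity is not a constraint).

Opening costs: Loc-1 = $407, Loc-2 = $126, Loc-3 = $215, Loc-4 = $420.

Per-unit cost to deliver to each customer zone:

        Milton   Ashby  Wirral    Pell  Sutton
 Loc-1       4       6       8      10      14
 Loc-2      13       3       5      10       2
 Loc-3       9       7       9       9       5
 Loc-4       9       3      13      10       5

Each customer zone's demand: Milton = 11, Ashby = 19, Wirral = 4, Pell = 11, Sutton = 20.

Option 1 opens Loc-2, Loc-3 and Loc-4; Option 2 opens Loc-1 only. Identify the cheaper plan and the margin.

Option 1: {Loc-2, Loc-3, Loc-4}: Milton→Loc-3 9·11=99, Ashby→Loc-2 3·19=57, Wirral→Loc-2 5·4=20, Pell→Loc-3 9·11=99, Sutton→Loc-2 2·20=40. Service 315; fixed 761; total 1076.
Option 2: {Loc-1}: Milton→Loc-1 4·11=44, Ashby→Loc-1 6·19=114, Wirral→Loc-1 8·4=32, Pell→Loc-1 10·11=110, Sutton→Loc-1 14·20=280. Service 580; fixed 407; total 987.
Difference: |1076 − 987| = 89.

Option 2 is cheaper by 89.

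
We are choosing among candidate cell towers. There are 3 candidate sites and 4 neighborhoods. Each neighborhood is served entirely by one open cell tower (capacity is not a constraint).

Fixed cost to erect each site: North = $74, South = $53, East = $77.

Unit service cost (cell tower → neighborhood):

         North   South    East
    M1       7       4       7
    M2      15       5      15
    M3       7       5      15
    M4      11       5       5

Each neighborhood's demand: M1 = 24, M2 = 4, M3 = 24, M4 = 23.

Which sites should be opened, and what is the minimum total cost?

For any fixed open set, each neighborhood goes to its cheapest open site; total = fixed + service.
{South}: M1→South 4·24=96, M2→South 5·4=20, M3→South 5·24=120, M4→South 5·23=115. Service 351; fixed 53; total 404.
{North, South}: service 351 + fixed 127 = 478
{South, East}: M1→South 4·24=96, M2→South 5·4=20, M3→South 5·24=120, M4→South 5·23=115. Service 351; fixed 130; total 481.
{North, South, East}: service 351 + fixed 204 = 555
(All 7 nonempty subsets were checked; South only is lowest.)

Open South only; minimum total cost 404.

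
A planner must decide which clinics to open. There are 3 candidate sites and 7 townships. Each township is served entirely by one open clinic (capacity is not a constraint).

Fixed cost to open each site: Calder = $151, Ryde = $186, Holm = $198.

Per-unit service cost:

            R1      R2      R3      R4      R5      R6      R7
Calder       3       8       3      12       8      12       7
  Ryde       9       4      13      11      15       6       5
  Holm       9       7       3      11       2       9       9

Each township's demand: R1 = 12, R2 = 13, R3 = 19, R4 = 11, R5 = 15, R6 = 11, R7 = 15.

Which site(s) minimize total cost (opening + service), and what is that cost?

Open Calder only; minimum total cost 837.

For any fixed open set, each township goes to its cheapest open site; total = fixed + service.
{Calder}: R1→Calder 3·12=36, R2→Calder 8·13=104, R3→Calder 3·19=57, R4→Calder 12·11=132, R5→Calder 8·15=120, R6→Calder 12·11=132, R7→Calder 7·15=105. Service 686; fixed 151; total 837.
{Holm}: service 641 + fixed 198 = 839
{Calder, Ryde}: service 527 + fixed 337 = 864
{Calder, Ryde, Holm}: service 437 + fixed 535 = 972
(All 7 nonempty subsets were checked; Calder only is lowest.)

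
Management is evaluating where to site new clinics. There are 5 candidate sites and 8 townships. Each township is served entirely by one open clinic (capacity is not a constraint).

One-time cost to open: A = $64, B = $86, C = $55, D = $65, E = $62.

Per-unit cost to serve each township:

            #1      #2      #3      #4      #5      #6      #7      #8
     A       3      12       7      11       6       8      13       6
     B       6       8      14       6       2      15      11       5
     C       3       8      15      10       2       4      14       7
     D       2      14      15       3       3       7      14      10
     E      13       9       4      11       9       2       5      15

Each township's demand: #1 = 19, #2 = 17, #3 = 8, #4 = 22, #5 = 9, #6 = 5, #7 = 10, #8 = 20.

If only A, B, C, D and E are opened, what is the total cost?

Each township is assigned to its cheapest site among the open ones.
{A, B, C, D, E}: #1→D 2·19=38, #2→B 8·17=136, #3→E 4·8=32, #4→D 3·22=66, #5→B 2·9=18, #6→E 2·5=10, #7→E 5·10=50, #8→B 5·20=100. Service 450; fixed 332; total 782.

Total cost: 782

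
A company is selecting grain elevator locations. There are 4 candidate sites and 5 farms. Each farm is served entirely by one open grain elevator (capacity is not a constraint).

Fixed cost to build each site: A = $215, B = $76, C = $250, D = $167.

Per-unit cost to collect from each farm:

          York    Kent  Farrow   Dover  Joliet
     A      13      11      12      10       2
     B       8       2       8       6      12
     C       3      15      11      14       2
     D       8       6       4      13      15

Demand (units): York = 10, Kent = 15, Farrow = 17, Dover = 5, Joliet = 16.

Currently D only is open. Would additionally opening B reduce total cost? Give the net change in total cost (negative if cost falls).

Current service cost with {D}: 543.
Adding B: each farm re-picks its cheapest; new service cost 400, saving 143.
Extra fixed cost: 76. Net change = 76 − 143 = -67.
(Totals: 710 → 643.)

Yes — net change −67 (cost falls by 67).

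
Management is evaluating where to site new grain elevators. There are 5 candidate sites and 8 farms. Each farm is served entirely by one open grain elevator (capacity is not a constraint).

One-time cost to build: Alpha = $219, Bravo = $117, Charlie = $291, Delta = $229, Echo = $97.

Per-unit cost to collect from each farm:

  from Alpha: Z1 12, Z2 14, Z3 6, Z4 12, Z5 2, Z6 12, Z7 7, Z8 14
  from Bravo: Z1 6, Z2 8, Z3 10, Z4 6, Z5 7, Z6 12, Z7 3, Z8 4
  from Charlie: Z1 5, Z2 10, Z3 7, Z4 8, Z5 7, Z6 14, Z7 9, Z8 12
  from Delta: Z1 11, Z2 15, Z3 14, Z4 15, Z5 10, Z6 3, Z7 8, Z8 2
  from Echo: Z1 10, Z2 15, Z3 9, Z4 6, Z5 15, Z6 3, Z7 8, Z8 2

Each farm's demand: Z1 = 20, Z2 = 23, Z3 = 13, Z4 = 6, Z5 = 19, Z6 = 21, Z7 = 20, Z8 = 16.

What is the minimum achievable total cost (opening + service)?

Minimum total cost: 959

For any fixed open set, each farm goes to its cheapest open site; total = fixed + service.
{Bravo, Echo}: Z1→Bravo 6·20=120, Z2→Bravo 8·23=184, Z3→Echo 9·13=117, Z4→Bravo 6·6=36, Z5→Bravo 7·19=133, Z6→Echo 3·21=63, Z7→Bravo 3·20=60, Z8→Echo 2·16=32. Service 745; fixed 214; total 959.
{Alpha, Bravo, Echo}: service 611 + fixed 433 = 1044
{Bravo}: Z1→Bravo 6·20=120, Z2→Bravo 8·23=184, Z3→Bravo 10·13=130, Z4→Bravo 6·6=36, Z5→Bravo 7·19=133, Z6→Bravo 12·21=252, Z7→Bravo 3·20=60, Z8→Bravo 4·16=64. Service 979; fixed 117; total 1096.
{Alpha, Bravo, Charlie, Delta, Echo}: Z1→Charlie 5·20=100, Z2→Bravo 8·23=184, Z3→Alpha 6·13=78, Z4→Bravo 6·6=36, Z5→Alpha 2·19=38, Z6→Delta 3·21=63, Z7→Bravo 3·20=60, Z8→Delta 2·16=32. Service 591; fixed 953; total 1544.
No other subset beats 959.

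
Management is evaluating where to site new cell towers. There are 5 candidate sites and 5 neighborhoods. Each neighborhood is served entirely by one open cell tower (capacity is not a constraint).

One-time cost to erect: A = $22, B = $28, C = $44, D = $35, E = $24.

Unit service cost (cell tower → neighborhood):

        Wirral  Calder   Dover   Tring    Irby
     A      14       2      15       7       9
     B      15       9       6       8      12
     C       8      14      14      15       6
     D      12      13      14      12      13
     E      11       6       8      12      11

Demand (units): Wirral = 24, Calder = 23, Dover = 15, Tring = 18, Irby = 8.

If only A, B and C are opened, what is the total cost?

Total cost: 596

Each neighborhood is assigned to its cheapest site among the open ones.
{A, B, C}: Wirral→C 8·24=192, Calder→A 2·23=46, Dover→B 6·15=90, Tring→A 7·18=126, Irby→C 6·8=48. Service 502; fixed 94; total 596.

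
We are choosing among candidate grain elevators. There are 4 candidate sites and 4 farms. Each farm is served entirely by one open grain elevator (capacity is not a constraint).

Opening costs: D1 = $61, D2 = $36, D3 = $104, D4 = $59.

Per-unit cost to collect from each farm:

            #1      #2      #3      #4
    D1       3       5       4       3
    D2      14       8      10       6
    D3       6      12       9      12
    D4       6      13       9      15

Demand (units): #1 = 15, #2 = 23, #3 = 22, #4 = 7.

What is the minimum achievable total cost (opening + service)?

Minimum total cost: 330

For any fixed open set, each farm goes to its cheapest open site; total = fixed + service.
{D1}: #1→D1 3·15=45, #2→D1 5·23=115, #3→D1 4·22=88, #4→D1 3·7=21. Service 269; fixed 61; total 330.
{D1, D2}: service 269 + fixed 97 = 366
{D1, D4}: service 269 + fixed 120 = 389
{D1, D2, D3, D4}: service 269 + fixed 260 = 529
No other subset beats 330.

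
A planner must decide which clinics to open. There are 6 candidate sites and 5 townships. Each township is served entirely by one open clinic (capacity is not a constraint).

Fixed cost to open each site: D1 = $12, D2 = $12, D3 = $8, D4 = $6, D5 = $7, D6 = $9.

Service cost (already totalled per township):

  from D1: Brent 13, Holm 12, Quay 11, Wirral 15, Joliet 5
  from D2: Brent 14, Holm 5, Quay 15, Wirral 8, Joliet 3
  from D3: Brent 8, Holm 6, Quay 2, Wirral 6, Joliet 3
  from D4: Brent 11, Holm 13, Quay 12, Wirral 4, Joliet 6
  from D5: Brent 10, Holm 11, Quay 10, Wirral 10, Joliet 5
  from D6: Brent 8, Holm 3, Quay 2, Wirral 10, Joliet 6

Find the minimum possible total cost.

Minimum total cost: 33

For any fixed open set, each township goes to its cheapest open site; total = fixed + service.
{D3}: Brent→D3 8, Holm→D3 6, Quay→D3 2, Wirral→D3 6, Joliet→D3 3. Service 25; fixed 8; total 33.
{D3, D4}: service 23 + fixed 14 = 37
{D4, D6}: service 23 + fixed 15 = 38
{D1, D2, D3, D4, D5, D6}: Brent→D3 8, Holm→D6 3, Quay→D3 2, Wirral→D4 4, Joliet→D2 3. Service 20; fixed 54; total 74.
No other subset beats 33.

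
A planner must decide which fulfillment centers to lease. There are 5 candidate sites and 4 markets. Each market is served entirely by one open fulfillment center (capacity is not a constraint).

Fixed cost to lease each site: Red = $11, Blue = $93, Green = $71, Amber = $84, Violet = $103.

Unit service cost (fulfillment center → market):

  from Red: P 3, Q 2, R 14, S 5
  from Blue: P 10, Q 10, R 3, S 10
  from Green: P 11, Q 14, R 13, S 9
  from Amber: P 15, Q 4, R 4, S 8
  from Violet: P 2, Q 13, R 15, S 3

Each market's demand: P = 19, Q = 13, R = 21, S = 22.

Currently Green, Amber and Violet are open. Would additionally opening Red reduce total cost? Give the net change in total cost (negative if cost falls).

Yes — net change −15 (cost falls by 15).

Current service cost with {Green, Amber, Violet}: 240.
Adding Red: each market re-picks its cheapest; new service cost 214, saving 26.
Extra fixed cost: 11. Net change = 11 − 26 = -15.
(Totals: 498 → 483.)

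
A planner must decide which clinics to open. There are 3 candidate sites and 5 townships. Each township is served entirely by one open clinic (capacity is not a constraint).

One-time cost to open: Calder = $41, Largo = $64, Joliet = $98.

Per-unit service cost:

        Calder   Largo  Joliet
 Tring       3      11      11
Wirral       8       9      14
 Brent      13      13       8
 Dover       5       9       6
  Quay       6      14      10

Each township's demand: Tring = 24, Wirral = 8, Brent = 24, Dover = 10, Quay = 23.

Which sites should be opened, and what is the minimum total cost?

For any fixed open set, each township goes to its cheapest open site; total = fixed + service.
{Calder, Joliet}: Tring→Calder 3·24=72, Wirral→Calder 8·8=64, Brent→Joliet 8·24=192, Dover→Calder 5·10=50, Quay→Calder 6·23=138. Service 516; fixed 139; total 655.
{Calder}: service 636 + fixed 41 = 677
{Calder, Largo, Joliet}: Tring→Calder 3·24=72, Wirral→Calder 8·8=64, Brent→Joliet 8·24=192, Dover→Calder 5·10=50, Quay→Calder 6·23=138. Service 516; fixed 203; total 719.
No other subset beats 655.

Open Calder and Joliet; minimum total cost 655.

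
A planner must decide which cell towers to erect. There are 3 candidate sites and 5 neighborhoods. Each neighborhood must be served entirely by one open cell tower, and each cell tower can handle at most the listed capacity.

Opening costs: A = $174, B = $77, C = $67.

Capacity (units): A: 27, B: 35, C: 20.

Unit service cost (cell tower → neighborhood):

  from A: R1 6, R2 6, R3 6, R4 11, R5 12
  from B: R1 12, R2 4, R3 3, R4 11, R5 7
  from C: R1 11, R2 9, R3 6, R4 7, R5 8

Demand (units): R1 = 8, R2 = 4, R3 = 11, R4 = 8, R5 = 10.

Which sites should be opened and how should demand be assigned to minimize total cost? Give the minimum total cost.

Minimum total cost: 407

Open {B, C}: R1→C 11·8=88, R2→B 4·4=16, R3→B 3·11=33, R4→C 7·8=56, R5→B 7·10=70.
Loads: B carries 25/35, C carries 16/20. Service 263; fixed 144; total 407.
Next best feasible plan costs 415.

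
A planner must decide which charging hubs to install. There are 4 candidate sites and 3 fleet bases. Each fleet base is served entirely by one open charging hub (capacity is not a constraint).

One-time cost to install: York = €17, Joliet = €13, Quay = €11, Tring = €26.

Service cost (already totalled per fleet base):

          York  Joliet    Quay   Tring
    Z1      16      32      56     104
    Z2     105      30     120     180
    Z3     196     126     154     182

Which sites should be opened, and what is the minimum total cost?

Open Joliet only; minimum total cost 201.

For any fixed open set, each fleet base goes to its cheapest open site; total = fixed + service.
{Joliet}: Z1→Joliet 32, Z2→Joliet 30, Z3→Joliet 126. Service 188; fixed 13; total 201.
{York, Joliet}: Z1→York 16, Z2→Joliet 30, Z3→Joliet 126. Service 172; fixed 30; total 202.
{Joliet, Quay}: Z1→Joliet 32, Z2→Joliet 30, Z3→Joliet 126. Service 188; fixed 24; total 212.
{York, Joliet, Quay, Tring}: service 172 + fixed 67 = 239
No other subset beats 201.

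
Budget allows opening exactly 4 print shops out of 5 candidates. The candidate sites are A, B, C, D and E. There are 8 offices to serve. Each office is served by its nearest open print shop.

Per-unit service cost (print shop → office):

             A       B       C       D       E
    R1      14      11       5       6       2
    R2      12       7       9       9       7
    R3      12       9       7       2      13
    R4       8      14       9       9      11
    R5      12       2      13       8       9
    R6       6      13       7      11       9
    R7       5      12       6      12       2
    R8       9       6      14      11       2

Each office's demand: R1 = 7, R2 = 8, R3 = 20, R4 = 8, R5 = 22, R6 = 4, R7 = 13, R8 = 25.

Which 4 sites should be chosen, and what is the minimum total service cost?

Choose A, B, D and E; total service cost 318.

With exactly 4 open, each office uses its cheapest among the chosen.
{A, B, D, E}: R1→E 2·7=14, R2→B 7·8=56, R3→D 2·20=40, R4→A 8·8=64, R5→B 2·22=44, R6→A 6·4=24, R7→E 2·13=26, R8→E 2·25=50. Service cost 318.
{B, C, D, E}: service cost 330
{A, B, C, E}: service cost 418
Among all 5 size-4 choices, {A, B, D, E} is lowest.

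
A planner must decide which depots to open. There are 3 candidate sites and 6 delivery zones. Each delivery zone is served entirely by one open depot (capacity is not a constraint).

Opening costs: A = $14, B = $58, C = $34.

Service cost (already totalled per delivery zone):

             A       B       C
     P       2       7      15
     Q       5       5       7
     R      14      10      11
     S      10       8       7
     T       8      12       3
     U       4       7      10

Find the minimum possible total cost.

Minimum total cost: 57

For any fixed open set, each delivery zone goes to its cheapest open site; total = fixed + service.
{A}: P→A 2, Q→A 5, R→A 14, S→A 10, T→A 8, U→A 4. Service 43; fixed 14; total 57.
{A, C}: service 32 + fixed 48 = 80
{C}: service 53 + fixed 34 = 87
{A, B, C}: P→A 2, Q→A 5, R→B 10, S→C 7, T→C 3, U→A 4. Service 31; fixed 106; total 137.
No other subset beats 57.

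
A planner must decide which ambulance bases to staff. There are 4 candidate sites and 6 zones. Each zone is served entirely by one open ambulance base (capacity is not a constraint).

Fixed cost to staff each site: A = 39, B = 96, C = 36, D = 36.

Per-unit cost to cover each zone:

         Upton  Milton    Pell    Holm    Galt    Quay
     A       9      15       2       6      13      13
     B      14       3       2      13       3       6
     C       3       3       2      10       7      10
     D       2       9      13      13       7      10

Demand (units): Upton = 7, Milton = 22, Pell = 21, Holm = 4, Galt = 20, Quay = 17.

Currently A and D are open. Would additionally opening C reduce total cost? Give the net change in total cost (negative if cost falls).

Yes — net change −96 (cost falls by 96).

Current service cost with {A, D}: 588.
Adding C: each zone re-picks its cheapest; new service cost 456, saving 132.
Extra fixed cost: 36. Net change = 36 − 132 = -96.
(Totals: 663 → 567.)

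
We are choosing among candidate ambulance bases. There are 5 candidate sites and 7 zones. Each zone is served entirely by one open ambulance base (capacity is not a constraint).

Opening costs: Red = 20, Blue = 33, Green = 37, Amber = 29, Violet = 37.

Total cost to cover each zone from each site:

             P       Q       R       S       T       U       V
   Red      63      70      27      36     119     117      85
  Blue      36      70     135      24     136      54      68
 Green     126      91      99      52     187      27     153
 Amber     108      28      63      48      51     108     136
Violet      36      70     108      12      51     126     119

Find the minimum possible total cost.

For any fixed open set, each zone goes to its cheapest open site; total = fixed + service.
{Red, Blue, Amber}: P→Blue 36, Q→Amber 28, R→Red 27, S→Blue 24, T→Amber 51, U→Blue 54, V→Blue 68. Service 288; fixed 82; total 370.
{Red, Blue, Green, Amber}: service 261 + fixed 119 = 380
{Blue, Amber}: service 324 + fixed 62 = 386
{Red, Blue, Green, Amber, Violet}: P→Blue 36, Q→Amber 28, R→Red 27, S→Violet 12, T→Amber 51, U→Green 27, V→Blue 68. Service 249; fixed 156; total 405.
No other subset beats 370.

Minimum total cost: 370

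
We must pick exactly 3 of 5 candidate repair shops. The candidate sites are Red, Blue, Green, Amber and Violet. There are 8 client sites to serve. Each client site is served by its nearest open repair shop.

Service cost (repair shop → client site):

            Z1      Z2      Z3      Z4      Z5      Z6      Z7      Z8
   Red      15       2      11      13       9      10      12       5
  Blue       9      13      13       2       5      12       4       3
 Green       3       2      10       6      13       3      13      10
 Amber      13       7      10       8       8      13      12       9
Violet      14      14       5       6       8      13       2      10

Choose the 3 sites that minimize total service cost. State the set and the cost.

Choose Blue, Green and Violet; total service cost 25.

With exactly 3 open, each client site uses its cheapest among the chosen.
{Blue, Green, Violet}: Z1→Green 3, Z2→Green 2, Z3→Violet 5, Z4→Blue 2, Z5→Blue 5, Z6→Green 3, Z7→Violet 2, Z8→Blue 3. Service cost 25.
{Red, Blue, Green}: service cost 32
{Blue, Green, Amber}: service cost 32
Among all 10 size-3 choices, {Blue, Green, Violet} is lowest.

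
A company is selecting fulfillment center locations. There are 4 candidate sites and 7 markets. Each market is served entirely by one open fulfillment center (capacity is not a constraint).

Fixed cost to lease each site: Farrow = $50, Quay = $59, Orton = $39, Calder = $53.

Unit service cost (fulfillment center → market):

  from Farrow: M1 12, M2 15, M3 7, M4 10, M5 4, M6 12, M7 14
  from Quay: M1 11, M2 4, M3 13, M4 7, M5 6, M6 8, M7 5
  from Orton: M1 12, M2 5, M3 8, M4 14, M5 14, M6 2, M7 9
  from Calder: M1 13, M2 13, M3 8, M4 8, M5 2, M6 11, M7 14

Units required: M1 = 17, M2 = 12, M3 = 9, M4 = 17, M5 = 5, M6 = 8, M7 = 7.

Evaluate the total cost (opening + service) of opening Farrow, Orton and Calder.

Each market is assigned to its cheapest site among the open ones.
{Farrow, Orton, Calder}: M1→Farrow 12·17=204, M2→Orton 5·12=60, M3→Farrow 7·9=63, M4→Calder 8·17=136, M5→Calder 2·5=10, M6→Orton 2·8=16, M7→Orton 9·7=63. Service 552; fixed 142; total 694.

Total cost: 694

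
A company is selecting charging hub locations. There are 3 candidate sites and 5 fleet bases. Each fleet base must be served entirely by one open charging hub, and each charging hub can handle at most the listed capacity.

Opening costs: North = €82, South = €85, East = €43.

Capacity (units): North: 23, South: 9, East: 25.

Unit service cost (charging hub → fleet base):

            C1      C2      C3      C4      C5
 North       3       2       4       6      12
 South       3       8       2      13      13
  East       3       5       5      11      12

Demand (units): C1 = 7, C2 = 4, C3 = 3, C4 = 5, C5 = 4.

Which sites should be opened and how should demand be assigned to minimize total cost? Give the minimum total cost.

Minimum total cost: 201

Open {North}: C1→North 3·7=21, C2→North 2·4=8, C3→North 4·3=12, C4→North 6·5=30, C5→North 12·4=48.
Loads: North carries 23/23. Service 119; fixed 82; total 201.
Next best feasible plan costs 202.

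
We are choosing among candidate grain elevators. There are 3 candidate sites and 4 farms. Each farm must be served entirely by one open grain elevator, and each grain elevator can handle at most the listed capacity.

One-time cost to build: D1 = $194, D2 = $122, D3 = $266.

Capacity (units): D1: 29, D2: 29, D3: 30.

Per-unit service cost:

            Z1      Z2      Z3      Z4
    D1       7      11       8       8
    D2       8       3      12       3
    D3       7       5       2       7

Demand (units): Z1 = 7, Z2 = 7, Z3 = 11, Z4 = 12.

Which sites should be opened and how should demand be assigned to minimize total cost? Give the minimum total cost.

Minimum total cost: 510

Open {D1, D2}: Z1→D1 7·7=49, Z2→D2 3·7=21, Z3→D1 8·11=88, Z4→D2 3·12=36.
Loads: D1 carries 18/29, D2 carries 19/29. Service 194; fixed 316; total 510.
Next best feasible plan costs 516.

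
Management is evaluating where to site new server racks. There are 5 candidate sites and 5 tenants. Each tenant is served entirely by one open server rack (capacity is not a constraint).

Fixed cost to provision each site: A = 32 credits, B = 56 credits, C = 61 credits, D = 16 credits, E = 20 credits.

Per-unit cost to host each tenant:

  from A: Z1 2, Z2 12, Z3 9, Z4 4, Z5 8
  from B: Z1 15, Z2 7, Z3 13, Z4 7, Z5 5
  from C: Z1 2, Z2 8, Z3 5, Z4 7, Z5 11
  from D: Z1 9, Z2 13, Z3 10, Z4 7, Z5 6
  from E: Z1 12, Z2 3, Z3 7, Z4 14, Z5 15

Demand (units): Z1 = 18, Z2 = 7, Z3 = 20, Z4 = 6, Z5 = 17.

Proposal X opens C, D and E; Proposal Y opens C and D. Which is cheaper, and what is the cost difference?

Proposal X: {C, D, E}: Z1→C 2·18=36, Z2→E 3·7=21, Z3→C 5·20=100, Z4→C 7·6=42, Z5→D 6·17=102. Service 301; fixed 97; total 398.
Proposal Y: {C, D}: Z1→C 2·18=36, Z2→C 8·7=56, Z3→C 5·20=100, Z4→C 7·6=42, Z5→D 6·17=102. Service 336; fixed 77; total 413.
Difference: |398 − 413| = 15.

Proposal X is cheaper by 15.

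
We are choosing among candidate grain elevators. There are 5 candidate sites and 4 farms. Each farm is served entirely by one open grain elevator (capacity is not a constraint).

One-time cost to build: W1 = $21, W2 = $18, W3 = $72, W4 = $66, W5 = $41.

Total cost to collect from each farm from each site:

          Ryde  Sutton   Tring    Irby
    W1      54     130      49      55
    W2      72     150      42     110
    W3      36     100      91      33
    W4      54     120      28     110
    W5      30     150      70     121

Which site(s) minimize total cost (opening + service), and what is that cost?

Open W2 and W3; minimum total cost 301.

For any fixed open set, each farm goes to its cheapest open site; total = fixed + service.
{W2, W3}: Ryde→W3 36, Sutton→W3 100, Tring→W2 42, Irby→W3 33. Service 211; fixed 90; total 301.
{W1}: Ryde→W1 54, Sutton→W1 130, Tring→W1 49, Irby→W1 55. Service 288; fixed 21; total 309.
{W1, W3}: service 218 + fixed 93 = 311
{W1, W2, W3, W4, W5}: service 191 + fixed 218 = 409
No other subset beats 301.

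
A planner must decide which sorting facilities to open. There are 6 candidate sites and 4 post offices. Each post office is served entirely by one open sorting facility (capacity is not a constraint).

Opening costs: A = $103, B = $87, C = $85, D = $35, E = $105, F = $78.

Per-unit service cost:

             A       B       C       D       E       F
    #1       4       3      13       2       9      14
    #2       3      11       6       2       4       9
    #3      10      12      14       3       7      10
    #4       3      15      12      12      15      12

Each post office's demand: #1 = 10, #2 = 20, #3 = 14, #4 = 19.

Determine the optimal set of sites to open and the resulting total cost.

For any fixed open set, each post office goes to its cheapest open site; total = fixed + service.
{A, D}: #1→D 2·10=20, #2→D 2·20=40, #3→D 3·14=42, #4→A 3·19=57. Service 159; fixed 138; total 297.
{D}: #1→D 2·10=20, #2→D 2·20=40, #3→D 3·14=42, #4→D 12·19=228. Service 330; fixed 35; total 365.
{A, D, F}: service 159 + fixed 216 = 375
{A, B, C, D, E, F}: service 159 + fixed 493 = 652
No other subset beats 297.

Open A and D; minimum total cost 297.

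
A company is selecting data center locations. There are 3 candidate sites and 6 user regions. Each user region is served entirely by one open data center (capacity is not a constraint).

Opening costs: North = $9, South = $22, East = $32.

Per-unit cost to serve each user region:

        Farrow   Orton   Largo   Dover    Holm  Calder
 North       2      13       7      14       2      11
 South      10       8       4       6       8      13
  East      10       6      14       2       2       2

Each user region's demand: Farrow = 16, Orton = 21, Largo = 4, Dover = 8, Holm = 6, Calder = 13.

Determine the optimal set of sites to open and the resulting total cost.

Open North and East; minimum total cost 281.

For any fixed open set, each user region goes to its cheapest open site; total = fixed + service.
{North, East}: Farrow→North 2·16=32, Orton→East 6·21=126, Largo→North 7·4=28, Dover→East 2·8=16, Holm→North 2·6=12, Calder→East 2·13=26. Service 240; fixed 41; total 281.
{North, South, East}: service 228 + fixed 63 = 291
{South, East}: service 356 + fixed 54 = 410
{North}: service 600 + fixed 9 = 609
(All 7 nonempty subsets were checked; North and East is lowest.)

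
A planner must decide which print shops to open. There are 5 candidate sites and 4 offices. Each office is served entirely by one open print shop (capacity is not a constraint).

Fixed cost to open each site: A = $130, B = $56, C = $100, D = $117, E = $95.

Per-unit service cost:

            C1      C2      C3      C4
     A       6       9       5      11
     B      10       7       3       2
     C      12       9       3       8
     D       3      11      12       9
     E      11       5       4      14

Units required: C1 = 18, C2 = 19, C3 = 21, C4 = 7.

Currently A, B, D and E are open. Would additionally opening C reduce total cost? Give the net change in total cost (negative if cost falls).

No — net change +100 (cost rises by 100).

Current service cost with {A, B, D, E}: 226.
Adding C: each office re-picks its cheapest; new service cost 226, saving 0.
Extra fixed cost: 100. Net change = 100 − 0 = 100.
(Totals: 624 → 724.)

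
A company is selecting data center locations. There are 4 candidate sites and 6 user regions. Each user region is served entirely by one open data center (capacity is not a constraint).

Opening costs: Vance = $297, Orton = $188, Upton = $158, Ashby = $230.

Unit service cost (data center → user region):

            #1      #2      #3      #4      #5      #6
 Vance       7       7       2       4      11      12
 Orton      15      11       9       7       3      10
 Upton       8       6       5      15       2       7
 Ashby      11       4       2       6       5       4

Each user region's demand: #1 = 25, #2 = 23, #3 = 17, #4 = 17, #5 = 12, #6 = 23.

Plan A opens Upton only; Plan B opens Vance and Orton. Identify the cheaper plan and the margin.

Plan A: {Upton}: #1→Upton 8·25=200, #2→Upton 6·23=138, #3→Upton 5·17=85, #4→Upton 15·17=255, #5→Upton 2·12=24, #6→Upton 7·23=161. Service 863; fixed 158; total 1021.
Plan B: {Vance, Orton}: #1→Vance 7·25=175, #2→Vance 7·23=161, #3→Vance 2·17=34, #4→Vance 4·17=68, #5→Orton 3·12=36, #6→Orton 10·23=230. Service 704; fixed 485; total 1189.
Difference: |1021 − 1189| = 168.

Plan A is cheaper by 168.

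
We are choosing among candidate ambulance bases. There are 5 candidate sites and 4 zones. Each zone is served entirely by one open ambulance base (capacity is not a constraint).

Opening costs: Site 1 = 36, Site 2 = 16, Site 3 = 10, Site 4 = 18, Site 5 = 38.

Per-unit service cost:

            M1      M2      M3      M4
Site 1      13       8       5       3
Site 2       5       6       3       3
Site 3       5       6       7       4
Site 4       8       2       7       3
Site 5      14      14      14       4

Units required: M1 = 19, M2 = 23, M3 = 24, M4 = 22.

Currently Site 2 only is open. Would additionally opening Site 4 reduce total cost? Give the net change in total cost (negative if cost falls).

Current service cost with {Site 2}: 371.
Adding Site 4: each zone re-picks its cheapest; new service cost 279, saving 92.
Extra fixed cost: 18. Net change = 18 − 92 = -74.
(Totals: 387 → 313.)

Yes — net change −74 (cost falls by 74).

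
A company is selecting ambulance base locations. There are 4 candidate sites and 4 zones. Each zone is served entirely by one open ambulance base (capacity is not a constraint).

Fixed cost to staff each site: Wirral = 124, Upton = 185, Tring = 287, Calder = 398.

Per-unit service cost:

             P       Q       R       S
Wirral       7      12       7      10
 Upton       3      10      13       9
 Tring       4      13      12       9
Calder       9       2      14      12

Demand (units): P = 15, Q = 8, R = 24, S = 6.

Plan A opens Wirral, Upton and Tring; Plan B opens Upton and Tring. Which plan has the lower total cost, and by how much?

Plan A: {Wirral, Upton, Tring}: P→Upton 3·15=45, Q→Upton 10·8=80, R→Wirral 7·24=168, S→Upton 9·6=54. Service 347; fixed 596; total 943.
Plan B: {Upton, Tring}: P→Upton 3·15=45, Q→Upton 10·8=80, R→Tring 12·24=288, S→Upton 9·6=54. Service 467; fixed 472; total 939.
Difference: |943 − 939| = 4.

Plan B is cheaper by 4.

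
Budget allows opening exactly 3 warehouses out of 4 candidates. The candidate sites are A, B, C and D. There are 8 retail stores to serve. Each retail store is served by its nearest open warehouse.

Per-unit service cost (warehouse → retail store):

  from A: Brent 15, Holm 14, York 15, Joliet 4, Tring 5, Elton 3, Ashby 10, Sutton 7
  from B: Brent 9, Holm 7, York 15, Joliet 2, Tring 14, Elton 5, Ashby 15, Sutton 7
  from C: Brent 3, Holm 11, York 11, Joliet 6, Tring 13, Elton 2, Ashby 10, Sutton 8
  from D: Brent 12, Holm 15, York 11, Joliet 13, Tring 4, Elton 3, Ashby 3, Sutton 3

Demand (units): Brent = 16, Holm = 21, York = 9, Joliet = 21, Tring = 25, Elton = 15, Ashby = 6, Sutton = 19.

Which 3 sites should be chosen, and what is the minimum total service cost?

With exactly 3 open, each retail store uses its cheapest among the chosen.
{B, C, D}: Brent→C 3·16=48, Holm→B 7·21=147, York→C 11·9=99, Joliet→B 2·21=42, Tring→D 4·25=100, Elton→C 2·15=30, Ashby→D 3·6=18, Sutton→D 3·19=57. Service cost 541.
{A, B, D}: service cost 652
{A, C, D}: service cost 667
Among all 4 size-3 choices, {B, C, D} is lowest.

Choose B, C and D; total service cost 541.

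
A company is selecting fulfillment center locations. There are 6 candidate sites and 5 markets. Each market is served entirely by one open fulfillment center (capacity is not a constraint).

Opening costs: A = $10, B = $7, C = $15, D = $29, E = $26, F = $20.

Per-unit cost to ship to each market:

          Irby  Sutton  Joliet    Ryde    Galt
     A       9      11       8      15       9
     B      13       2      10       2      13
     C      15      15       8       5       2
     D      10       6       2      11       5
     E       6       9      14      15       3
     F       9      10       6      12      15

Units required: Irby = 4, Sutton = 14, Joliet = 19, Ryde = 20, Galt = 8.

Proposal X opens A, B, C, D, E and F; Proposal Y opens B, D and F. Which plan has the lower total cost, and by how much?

Proposal X: {A, B, C, D, E, F}: Irby→E 6·4=24, Sutton→B 2·14=28, Joliet→D 2·19=38, Ryde→B 2·20=40, Galt→C 2·8=16. Service 146; fixed 107; total 253.
Proposal Y: {B, D, F}: Irby→F 9·4=36, Sutton→B 2·14=28, Joliet→D 2·19=38, Ryde→B 2·20=40, Galt→D 5·8=40. Service 182; fixed 56; total 238.
Difference: |253 − 238| = 15.

Proposal Y is cheaper by 15.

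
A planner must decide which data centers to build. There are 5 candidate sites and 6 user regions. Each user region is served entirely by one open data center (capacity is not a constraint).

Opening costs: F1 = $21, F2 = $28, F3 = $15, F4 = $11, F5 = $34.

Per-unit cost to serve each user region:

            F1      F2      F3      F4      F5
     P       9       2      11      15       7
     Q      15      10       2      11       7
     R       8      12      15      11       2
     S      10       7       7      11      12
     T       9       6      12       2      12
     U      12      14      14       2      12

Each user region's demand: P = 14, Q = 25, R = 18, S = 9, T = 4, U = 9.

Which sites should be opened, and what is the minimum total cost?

For any fixed open set, each user region goes to its cheapest open site; total = fixed + service.
{F2, F3, F4, F5}: P→F2 2·14=28, Q→F3 2·25=50, R→F5 2·18=36, S→F2 7·9=63, T→F4 2·4=8, U→F4 2·9=18. Service 203; fixed 88; total 291.
{F1, F2, F3, F4, F5}: service 203 + fixed 109 = 312
{F3, F4, F5}: service 273 + fixed 60 = 333
{F4}: P→F4 15·14=210, Q→F4 11·25=275, R→F4 11·18=198, S→F4 11·9=99, T→F4 2·4=8, U→F4 2·9=18. Service 808; fixed 11; total 819.
No other subset beats 291.

Open F2, F3, F4 and F5; minimum total cost 291.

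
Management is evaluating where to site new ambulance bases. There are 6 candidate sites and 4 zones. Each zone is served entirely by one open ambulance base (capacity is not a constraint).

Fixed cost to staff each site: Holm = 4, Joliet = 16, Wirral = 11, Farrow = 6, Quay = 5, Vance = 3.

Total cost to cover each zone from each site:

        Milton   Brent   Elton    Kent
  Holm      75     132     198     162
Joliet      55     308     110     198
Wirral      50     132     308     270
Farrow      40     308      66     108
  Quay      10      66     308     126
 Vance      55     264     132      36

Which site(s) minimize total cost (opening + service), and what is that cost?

Open Farrow, Quay and Vance; minimum total cost 192.

For any fixed open set, each zone goes to its cheapest open site; total = fixed + service.
{Farrow, Quay, Vance}: Milton→Quay 10, Brent→Quay 66, Elton→Farrow 66, Kent→Vance 36. Service 178; fixed 14; total 192.
{Holm, Farrow, Quay, Vance}: service 178 + fixed 18 = 196
{Wirral, Farrow, Quay, Vance}: service 178 + fixed 25 = 203
{Holm, Joliet, Wirral, Farrow, Quay, Vance}: Milton→Quay 10, Brent→Quay 66, Elton→Farrow 66, Kent→Vance 36. Service 178; fixed 45; total 223.
No other subset beats 192.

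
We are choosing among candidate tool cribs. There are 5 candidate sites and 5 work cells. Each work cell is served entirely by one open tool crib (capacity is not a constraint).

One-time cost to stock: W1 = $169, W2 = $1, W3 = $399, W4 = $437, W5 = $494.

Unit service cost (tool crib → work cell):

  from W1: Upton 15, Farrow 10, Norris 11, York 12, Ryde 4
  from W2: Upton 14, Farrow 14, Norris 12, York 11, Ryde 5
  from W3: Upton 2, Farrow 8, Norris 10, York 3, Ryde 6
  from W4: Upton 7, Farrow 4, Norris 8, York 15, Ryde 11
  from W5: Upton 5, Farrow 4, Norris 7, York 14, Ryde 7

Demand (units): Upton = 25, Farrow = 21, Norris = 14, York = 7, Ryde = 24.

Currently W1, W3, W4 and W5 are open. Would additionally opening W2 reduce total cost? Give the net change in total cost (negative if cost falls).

Current service cost with {W1, W3, W4, W5}: 349.
Adding W2: each work cell re-picks its cheapest; new service cost 349, saving 0.
Extra fixed cost: 1. Net change = 1 − 0 = 1.
(Totals: 1848 → 1849.)

No — net change +1 (cost rises by 1).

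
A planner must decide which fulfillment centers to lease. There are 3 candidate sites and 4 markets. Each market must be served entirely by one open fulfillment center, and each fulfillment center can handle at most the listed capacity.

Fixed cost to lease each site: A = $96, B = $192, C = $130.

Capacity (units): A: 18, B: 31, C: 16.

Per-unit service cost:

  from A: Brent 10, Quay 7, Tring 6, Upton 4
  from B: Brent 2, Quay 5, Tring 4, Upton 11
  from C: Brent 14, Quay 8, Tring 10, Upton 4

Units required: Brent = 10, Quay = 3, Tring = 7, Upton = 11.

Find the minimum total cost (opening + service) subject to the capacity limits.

Open {B}: Brent→B 2·10=20, Quay→B 5·3=15, Tring→B 4·7=28, Upton→B 11·11=121.
Loads: B carries 31/31. Service 184; fixed 192; total 376.
Next best feasible plan costs 395.

Minimum total cost: 376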